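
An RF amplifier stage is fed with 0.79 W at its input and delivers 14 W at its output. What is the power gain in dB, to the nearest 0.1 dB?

Power ratio → dB uses the 10·log₁₀ form:
10·log₁₀(14/0.79) = 10·log₁₀(17.72) = 12.5 dB.

12.5 dB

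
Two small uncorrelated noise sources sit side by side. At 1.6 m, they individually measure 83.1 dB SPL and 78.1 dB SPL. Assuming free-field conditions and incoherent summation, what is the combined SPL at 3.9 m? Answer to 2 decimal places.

Combined at 1.6 m: 10·log₁₀(10^(83.1/10)+10^(78.1/10)) = 84.293 dB SPL.
Then apply −20·log₁₀(3.9/1.6) = -7.739 dB → 76.55 dB SPL.

76.55 dB SPL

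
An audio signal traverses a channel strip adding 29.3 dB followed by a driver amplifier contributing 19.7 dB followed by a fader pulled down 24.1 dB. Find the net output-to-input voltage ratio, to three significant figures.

17.6

Net gain = 29.3 + 19.7 + (−24.1) = 24.9 dB.
Voltage ratio = 10^(24.9/20) = 17.6.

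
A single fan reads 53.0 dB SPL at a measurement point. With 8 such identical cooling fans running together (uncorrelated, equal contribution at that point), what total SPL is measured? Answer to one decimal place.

8 equal incoherent sources raise the level by 10·log₁₀(8) = 9.03 dB.
L_total = 53.0 + 9.03 = 62.0 dB SPL.

62.0 dB SPL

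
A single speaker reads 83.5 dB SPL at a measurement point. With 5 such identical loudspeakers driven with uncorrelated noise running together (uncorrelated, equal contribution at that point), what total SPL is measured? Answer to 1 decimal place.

90.5 dB SPL

5 equal incoherent sources raise the level by 10·log₁₀(5) = 6.99 dB.
L_total = 83.5 + 6.99 = 90.5 dB SPL.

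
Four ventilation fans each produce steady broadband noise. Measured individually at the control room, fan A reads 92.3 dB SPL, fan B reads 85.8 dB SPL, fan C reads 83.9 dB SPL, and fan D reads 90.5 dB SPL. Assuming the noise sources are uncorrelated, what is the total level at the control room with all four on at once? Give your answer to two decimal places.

95.37 dB SPL

Add the sources as powers (linear), then convert back to dB:
L_total = 10·log₁₀(10^(92.3/10) + 10^(85.8/10) + 10^(83.9/10) + 10^(90.5/10)) = 10·log₁₀(3446000000) = 95.37 dB SPL.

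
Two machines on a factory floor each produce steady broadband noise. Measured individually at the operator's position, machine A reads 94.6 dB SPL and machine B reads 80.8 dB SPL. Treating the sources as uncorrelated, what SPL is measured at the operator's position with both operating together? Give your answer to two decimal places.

Add the sources as powers (linear), then convert back to dB:
L_total = 10·log₁₀(10^(94.6/10) + 10^(80.8/10)) = 10·log₁₀(3004000000) = 94.78 dB SPL.

94.78 dB SPL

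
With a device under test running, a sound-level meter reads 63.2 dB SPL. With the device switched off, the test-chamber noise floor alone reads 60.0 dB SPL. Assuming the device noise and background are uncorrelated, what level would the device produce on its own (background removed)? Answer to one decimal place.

60.4 dB SPL

Subtract intensities: L_src = 10·log₁₀(10^(L_total/10) − 10^(L_bg/10)).
L_src = 10·log₁₀(10^(63.2/10) − 10^(60.0/10)) = 10·log₁₀(1089000) = 60.4 dB SPL.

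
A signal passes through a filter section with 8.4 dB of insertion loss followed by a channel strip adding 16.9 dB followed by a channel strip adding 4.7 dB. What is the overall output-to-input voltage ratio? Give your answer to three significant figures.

4.57

Net gain = (−8.4) + 16.9 + 4.7 = 13.2 dB.
Voltage ratio = 10^(13.2/20) = 4.57.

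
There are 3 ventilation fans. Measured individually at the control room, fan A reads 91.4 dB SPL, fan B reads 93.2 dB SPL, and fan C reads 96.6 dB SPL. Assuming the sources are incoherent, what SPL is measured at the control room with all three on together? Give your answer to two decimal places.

Uncorrelated sources add in intensity (power), not in dB.
L_total = 10·log₁₀(10^(91.4/10) + 10^(93.2/10) + 10^(96.6/10)) = 10·log₁₀(8041000000) = 99.05 dB SPL.

99.05 dB SPL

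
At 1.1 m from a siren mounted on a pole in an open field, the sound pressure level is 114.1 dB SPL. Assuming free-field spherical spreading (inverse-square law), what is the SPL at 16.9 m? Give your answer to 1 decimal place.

90.4 dB SPL

For a point source in a free field, ΔL = −20·log₁₀(d₂/d₁).
ΔL = −20·log₁₀(16.9/1.1) = -23.73 dB, so L₂ = 114.1 + (-23.73) = 90.4 dB SPL.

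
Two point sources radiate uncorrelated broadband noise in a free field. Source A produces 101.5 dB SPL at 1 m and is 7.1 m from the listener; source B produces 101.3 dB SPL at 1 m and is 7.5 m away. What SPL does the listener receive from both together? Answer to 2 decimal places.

87.16 dB SPL

At the listener: L_A = 101.5 − 20·log₁₀(7.1) = 84.475 dB; L_B = 101.3 − 20·log₁₀(7.5) = 83.799 dB.
Combined: 10·log₁₀(10^(84.475/10)+10^(83.799/10)) = 87.16 dB SPL.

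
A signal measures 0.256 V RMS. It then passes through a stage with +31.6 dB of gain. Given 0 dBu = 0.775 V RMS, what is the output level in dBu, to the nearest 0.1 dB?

Input level: 20·log₁₀(0.256/0.775) = -9.62 dBu.
Output: -9.62 + 31.6 = +22.0 dBu.

+22.0 dBu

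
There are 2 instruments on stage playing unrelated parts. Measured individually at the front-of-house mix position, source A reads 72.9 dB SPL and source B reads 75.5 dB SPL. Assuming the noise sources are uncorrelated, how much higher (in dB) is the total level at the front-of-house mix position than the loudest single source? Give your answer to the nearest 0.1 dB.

1.9 dB

Uncorrelated sources add in intensity (power), not in dB.
L_total = 10·log₁₀(10^(72.9/10) + 10^(75.5/10)) = 77.40 dB SPL.
Excess over the loudest (75.5 dB): 77.40 − 75.5 = 1.9 dB.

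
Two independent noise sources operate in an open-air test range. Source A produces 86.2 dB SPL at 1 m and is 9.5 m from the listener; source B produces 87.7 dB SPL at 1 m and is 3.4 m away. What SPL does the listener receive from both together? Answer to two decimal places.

At the listener: L_A = 86.2 − 20·log₁₀(9.5) = 66.646 dB; L_B = 87.7 − 20·log₁₀(3.4) = 77.070 dB.
Combined: 10·log₁₀(10^(66.646/10)+10^(77.070/10)) = 77.45 dB SPL.

77.45 dB SPL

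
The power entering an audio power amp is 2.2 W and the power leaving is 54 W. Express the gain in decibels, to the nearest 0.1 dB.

Power is a power quantity, so gain = 10·log₁₀(P_out/P_in).
10·log₁₀(54/2.2) = 10·log₁₀(24.55) = 13.9 dB.

13.9 dB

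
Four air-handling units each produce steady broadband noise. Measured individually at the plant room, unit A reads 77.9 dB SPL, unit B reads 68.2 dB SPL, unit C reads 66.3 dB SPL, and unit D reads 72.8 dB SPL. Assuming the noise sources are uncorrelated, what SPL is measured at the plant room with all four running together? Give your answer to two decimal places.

79.62 dB SPL

Incoherent sources sum as intensities:
L_total = 10·log₁₀(10^(77.9/10) + 10^(68.2/10) + 10^(66.3/10) + 10^(72.8/10)) = 10·log₁₀(91590000) = 79.62 dB SPL.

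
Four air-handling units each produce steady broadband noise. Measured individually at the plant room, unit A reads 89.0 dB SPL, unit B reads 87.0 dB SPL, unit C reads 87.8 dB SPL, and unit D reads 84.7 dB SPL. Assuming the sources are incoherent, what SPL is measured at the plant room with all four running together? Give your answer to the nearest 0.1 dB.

Add the sources as powers (linear), then convert back to dB:
L_total = 10·log₁₀(10^(89.0/10) + 10^(87.0/10) + 10^(87.8/10) + 10^(84.7/10)) = 10·log₁₀(2193000000) = 93.4 dB SPL.

93.4 dB SPL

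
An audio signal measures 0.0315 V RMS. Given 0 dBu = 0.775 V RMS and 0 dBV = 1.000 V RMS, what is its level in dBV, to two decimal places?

dBV = 20·log₁₀(V / 1.000 V).
20·log₁₀(0.0315/1.000) = -30.03 dBV.

-30.03 dBV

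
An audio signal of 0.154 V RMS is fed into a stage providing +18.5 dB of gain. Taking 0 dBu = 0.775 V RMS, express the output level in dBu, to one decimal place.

+4.5 dBu

Input level: 20·log₁₀(0.154/0.775) = -14.04 dBu.
Output: -14.04 + 18.5 = +4.5 dBu.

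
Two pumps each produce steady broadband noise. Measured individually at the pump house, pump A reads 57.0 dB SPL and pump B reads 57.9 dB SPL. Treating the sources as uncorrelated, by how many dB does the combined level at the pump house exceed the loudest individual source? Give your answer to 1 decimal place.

Incoherent sources sum as intensities:
L_total = 10·log₁₀(10^(57.0/10) + 10^(57.9/10)) = 60.48 dB SPL.
Excess over the loudest (57.9 dB): 60.48 − 57.9 = 2.6 dB.

2.6 dB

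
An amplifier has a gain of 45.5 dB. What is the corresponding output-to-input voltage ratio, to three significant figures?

188

Voltage ratio = 10^(dB/20).
10^(45.5/20) = 10^(2.275) = 188.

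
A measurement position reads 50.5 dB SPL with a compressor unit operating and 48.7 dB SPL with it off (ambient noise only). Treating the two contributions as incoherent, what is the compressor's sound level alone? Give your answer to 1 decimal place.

45.8 dB SPL

Remove the background by subtracting linear intensities:
L_src = 10·log₁₀(10^(50.5/10) − 10^(48.7/10)) = 10·log₁₀(38070) = 45.8 dB SPL.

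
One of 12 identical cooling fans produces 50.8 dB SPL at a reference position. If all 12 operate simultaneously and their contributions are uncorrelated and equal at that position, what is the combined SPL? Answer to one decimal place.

61.6 dB SPL

12 equal incoherent sources raise the level by 10·log₁₀(12) = 10.79 dB.
L_total = 50.8 + 10.79 = 61.6 dB SPL.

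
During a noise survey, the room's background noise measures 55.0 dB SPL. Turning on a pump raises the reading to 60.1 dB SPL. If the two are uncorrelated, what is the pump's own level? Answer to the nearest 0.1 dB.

58.5 dB SPL

Remove the background by subtracting linear intensities:
L_src = 10·log₁₀(10^(60.1/10) − 10^(55.0/10)) = 10·log₁₀(707100) = 58.5 dB SPL.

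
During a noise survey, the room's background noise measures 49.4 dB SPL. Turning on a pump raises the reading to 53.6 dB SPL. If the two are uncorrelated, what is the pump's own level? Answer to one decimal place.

Subtract intensities: L_src = 10·log₁₀(10^(L_total/10) − 10^(L_bg/10)).
L_src = 10·log₁₀(10^(53.6/10) − 10^(49.4/10)) = 10·log₁₀(142000) = 51.5 dB SPL.

51.5 dB SPL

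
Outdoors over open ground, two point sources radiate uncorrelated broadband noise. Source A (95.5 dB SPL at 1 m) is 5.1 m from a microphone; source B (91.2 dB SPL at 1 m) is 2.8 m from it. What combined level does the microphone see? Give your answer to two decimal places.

At the listener: L_A = 95.5 − 20·log₁₀(5.1) = 81.349 dB; L_B = 91.2 − 20·log₁₀(2.8) = 82.257 dB.
Combined: 10·log₁₀(10^(81.349/10)+10^(82.257/10)) = 84.84 dB SPL.

84.84 dB SPL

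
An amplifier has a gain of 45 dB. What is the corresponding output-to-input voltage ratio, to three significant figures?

178

Voltage ratio = 10^(dB/20).
10^(45/20) = 10^(2.250) = 178.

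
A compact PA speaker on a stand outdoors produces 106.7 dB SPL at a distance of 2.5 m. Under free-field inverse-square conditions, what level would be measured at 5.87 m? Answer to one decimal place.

99.3 dB SPL

Inverse-square spreading gives ΔL = −20·log₁₀(d₂/d₁).
ΔL = −20·log₁₀(5.87/2.5) = -7.41 dB, so L₂ = 106.7 + (-7.41) = 99.3 dB SPL.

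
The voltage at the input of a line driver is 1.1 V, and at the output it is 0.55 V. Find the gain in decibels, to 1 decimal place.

-6.0 dB

For a voltage ratio, dB = 20·log₁₀(V₂/V₁).
20·log₁₀(0.55/1.1) = 20·log₁₀(0.5000) = -6.0 dB.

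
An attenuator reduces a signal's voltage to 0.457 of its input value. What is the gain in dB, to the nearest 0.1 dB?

-6.8 dB

Voltage is an amplitude quantity, so gain = 20·log₁₀(V_out/V_in).
20·log₁₀(0.457) = -6.8 dB.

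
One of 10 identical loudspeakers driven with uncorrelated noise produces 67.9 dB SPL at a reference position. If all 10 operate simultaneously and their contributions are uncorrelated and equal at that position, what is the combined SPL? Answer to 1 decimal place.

10 equal incoherent sources raise the level by 10·log₁₀(10) = 10.00 dB.
L_total = 67.9 + 10.00 = 77.9 dB SPL.

77.9 dB SPL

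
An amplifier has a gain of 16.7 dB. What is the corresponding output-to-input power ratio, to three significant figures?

Power ratio = 10^(dB/10).
10^(16.7/10) = 10^(1.670) = 46.8.

46.8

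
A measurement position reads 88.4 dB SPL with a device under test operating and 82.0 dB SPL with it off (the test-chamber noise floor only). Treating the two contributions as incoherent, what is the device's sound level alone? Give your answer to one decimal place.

Background correction is a power subtraction:
L_src = 10·log₁₀(10^(88.4/10) − 10^(82.0/10)) = 10·log₁₀(533300000) = 87.3 dB SPL.

87.3 dB SPL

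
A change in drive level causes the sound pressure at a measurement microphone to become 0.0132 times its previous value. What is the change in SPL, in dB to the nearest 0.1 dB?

Sound pressure is an amplitude quantity: ΔL = 20·log₁₀(p₂/p₁).
20·log₁₀(0.0132) = -37.6 dB.

-37.6 dB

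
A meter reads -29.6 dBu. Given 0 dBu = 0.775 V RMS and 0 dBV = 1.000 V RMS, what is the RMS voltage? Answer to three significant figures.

0.0257 V

V = 0.775 V × 10^(-29.6/20).
= 0.775 × 0.03311 = 0.0257 V.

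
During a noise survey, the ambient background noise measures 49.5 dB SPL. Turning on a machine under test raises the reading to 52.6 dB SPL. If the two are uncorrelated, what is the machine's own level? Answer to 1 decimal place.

49.7 dB SPL

Subtract intensities: L_src = 10·log₁₀(10^(L_total/10) − 10^(L_bg/10)).
L_src = 10·log₁₀(10^(52.6/10) − 10^(49.5/10)) = 10·log₁₀(92840) = 49.7 dB SPL.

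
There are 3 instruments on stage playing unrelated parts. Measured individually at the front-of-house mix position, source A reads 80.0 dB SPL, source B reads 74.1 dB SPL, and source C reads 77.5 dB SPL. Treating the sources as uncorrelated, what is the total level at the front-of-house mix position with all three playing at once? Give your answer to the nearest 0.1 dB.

Add the sources as powers (linear), then convert back to dB:
L_total = 10·log₁₀(10^(80.0/10) + 10^(74.1/10) + 10^(77.5/10)) = 10·log₁₀(181900000) = 82.6 dB SPL.

82.6 dB SPL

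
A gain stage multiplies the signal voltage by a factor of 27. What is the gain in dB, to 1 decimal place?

28.6 dB

Voltage ratio → dB uses the 20·log₁₀ form:
20·log₁₀(27) = 28.6 dB.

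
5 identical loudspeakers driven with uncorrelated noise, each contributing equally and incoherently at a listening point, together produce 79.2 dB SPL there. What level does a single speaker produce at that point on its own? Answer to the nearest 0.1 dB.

5 equal incoherent sources add 10·log₁₀(5) = 6.99 dB over one source.
L_one = 79.2 − 6.99 = 72.2 dB SPL.

72.2 dB SPL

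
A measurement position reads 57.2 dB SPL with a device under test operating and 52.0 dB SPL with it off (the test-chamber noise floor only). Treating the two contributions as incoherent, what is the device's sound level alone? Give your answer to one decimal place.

Remove the background by subtracting linear intensities:
L_src = 10·log₁₀(10^(57.2/10) − 10^(52.0/10)) = 10·log₁₀(366300) = 55.6 dB SPL.

55.6 dB SPL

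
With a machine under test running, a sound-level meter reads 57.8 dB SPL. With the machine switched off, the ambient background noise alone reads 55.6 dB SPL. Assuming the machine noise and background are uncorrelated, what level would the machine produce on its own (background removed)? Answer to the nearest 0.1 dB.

53.8 dB SPL

Remove the background by subtracting linear intensities:
L_src = 10·log₁₀(10^(57.8/10) − 10^(55.6/10)) = 10·log₁₀(239500) = 53.8 dB SPL.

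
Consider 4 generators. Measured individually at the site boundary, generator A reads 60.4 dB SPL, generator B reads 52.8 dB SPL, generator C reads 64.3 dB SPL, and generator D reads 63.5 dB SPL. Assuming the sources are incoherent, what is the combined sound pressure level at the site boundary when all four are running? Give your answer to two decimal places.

67.94 dB SPL

Incoherent sources sum as intensities:
L_total = 10·log₁₀(10^(60.4/10) + 10^(52.8/10) + 10^(64.3/10) + 10^(63.5/10)) = 10·log₁₀(6217000) = 67.94 dB SPL.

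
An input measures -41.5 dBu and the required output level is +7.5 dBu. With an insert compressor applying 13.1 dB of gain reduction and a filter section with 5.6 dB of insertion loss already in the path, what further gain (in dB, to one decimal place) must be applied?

The required make-up gain is the shortfall in the dB sum.
G = +7.5 − (-41.5) + 13.1 + 5.6 = 67.7 dB.

67.7 dB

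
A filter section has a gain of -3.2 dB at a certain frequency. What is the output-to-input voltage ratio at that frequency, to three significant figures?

Voltage ratio = 10^(dB/20).
10^(-3.2/20) = 10^(-0.1600) = 0.692.

0.692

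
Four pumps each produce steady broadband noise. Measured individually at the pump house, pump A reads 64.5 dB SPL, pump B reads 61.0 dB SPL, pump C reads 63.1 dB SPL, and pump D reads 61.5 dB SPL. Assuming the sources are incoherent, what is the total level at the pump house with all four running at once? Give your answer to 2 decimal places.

68.77 dB SPL

Uncorrelated sources add in intensity (power), not in dB.
L_total = 10·log₁₀(10^(64.5/10) + 10^(61.0/10) + 10^(63.1/10) + 10^(61.5/10)) = 10·log₁₀(7532000) = 68.77 dB SPL.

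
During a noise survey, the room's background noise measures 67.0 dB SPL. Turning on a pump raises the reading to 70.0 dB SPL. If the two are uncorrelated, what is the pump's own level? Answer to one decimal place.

67.0 dB SPL

Remove the background by subtracting linear intensities:
L_src = 10·log₁₀(10^(70.0/10) − 10^(67.0/10)) = 10·log₁₀(4988000) = 67.0 dB SPL.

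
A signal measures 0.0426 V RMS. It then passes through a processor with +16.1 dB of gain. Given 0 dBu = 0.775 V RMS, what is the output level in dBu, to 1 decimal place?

Input level: 20·log₁₀(0.0426/0.775) = -25.20 dBu.
Output: -25.20 + 16.1 = -9.1 dBu.

-9.1 dBu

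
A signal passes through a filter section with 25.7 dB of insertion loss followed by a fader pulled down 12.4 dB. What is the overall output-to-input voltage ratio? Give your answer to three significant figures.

Net gain = (−25.7) + (−12.4) = -38.1 dB.
Voltage ratio = 10^(-38.1/20) = 0.0124.

0.0124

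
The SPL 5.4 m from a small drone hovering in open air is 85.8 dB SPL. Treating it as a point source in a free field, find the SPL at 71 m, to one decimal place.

63.4 dB SPL

For a point source in a free field, ΔL = −20·log₁₀(d₂/d₁).
ΔL = −20·log₁₀(71/5.4) = -22.38 dB, so L₂ = 85.8 + (-22.38) = 63.4 dB SPL.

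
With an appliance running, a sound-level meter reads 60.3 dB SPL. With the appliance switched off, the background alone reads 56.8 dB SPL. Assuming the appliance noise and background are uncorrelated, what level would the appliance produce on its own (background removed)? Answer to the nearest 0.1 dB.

Remove the background by subtracting linear intensities:
L_src = 10·log₁₀(10^(60.3/10) − 10^(56.8/10)) = 10·log₁₀(592900) = 57.7 dB SPL.

57.7 dB SPL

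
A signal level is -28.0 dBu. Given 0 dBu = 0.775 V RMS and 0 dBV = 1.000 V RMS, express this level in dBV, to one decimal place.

The offset between the scales is 20·log₁₀(0.775/1.000) = −2.214 dB.
So dBV = -28.0 − 2.214 = -30.2 dBV.

-30.2 dBV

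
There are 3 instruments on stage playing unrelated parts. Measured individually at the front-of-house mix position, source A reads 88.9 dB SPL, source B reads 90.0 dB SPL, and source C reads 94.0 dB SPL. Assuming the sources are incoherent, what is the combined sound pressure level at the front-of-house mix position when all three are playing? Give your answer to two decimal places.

Incoherent sources sum as intensities:
L_total = 10·log₁₀(10^(88.9/10) + 10^(90.0/10) + 10^(94.0/10)) = 10·log₁₀(4288000000) = 96.32 dB SPL.

96.32 dB SPL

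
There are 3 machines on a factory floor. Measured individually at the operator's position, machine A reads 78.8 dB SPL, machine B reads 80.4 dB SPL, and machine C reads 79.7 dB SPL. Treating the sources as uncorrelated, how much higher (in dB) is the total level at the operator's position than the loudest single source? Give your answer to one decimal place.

4.1 dB

Incoherent sources sum as intensities:
L_total = 10·log₁₀(10^(78.8/10) + 10^(80.4/10) + 10^(79.7/10)) = 84.45 dB SPL.
Excess over the loudest (80.4 dB): 84.45 − 80.4 = 4.1 dB.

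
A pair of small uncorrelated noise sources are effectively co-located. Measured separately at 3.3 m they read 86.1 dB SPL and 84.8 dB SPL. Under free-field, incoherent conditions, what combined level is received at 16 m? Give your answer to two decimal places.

74.80 dB SPL

Combined at 3.3 m: 10·log₁₀(10^(86.1/10)+10^(84.8/10)) = 88.509 dB SPL.
Then apply −20·log₁₀(16/3.3) = -13.712 dB → 74.80 dB SPL.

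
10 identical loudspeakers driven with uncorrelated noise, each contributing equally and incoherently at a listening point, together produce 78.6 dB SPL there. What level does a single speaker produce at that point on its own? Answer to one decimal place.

68.6 dB SPL

10 equal incoherent sources add 10·log₁₀(10) = 10.00 dB over one source.
L_one = 78.6 − 10.00 = 68.6 dB SPL.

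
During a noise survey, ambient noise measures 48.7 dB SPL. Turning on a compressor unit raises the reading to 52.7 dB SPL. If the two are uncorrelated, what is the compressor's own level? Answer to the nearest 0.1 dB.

Remove the background by subtracting linear intensities:
L_src = 10·log₁₀(10^(52.7/10) − 10^(48.7/10)) = 10·log₁₀(112100) = 50.5 dB SPL.

50.5 dB SPL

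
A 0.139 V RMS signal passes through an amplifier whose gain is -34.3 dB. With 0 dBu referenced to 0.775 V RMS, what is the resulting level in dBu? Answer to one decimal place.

-49.2 dBu

Input level: 20·log₁₀(0.139/0.775) = -14.93 dBu.
Output: -14.93 − 34.3 = -49.2 dBu.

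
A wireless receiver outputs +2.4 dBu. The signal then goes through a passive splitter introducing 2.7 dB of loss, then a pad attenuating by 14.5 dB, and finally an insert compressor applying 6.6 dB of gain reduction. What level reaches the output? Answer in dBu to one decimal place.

-21.4 dBu

Cascaded gains and losses add directly in dB.
+2.4 − 2.7 − 14.5 − 6.6 = -21.4 dBu.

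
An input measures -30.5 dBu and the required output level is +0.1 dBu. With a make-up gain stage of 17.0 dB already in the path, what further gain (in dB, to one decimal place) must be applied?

13.6 dB

The required make-up gain is the shortfall in the dB sum.
G = +0.1 − (-30.5) − 17.0 = 13.6 dB.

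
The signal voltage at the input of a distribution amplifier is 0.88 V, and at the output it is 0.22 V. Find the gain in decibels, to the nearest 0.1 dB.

-12.0 dB

Voltage is an amplitude quantity, so gain = 20·log₁₀(V_out/V_in).
20·log₁₀(0.22/0.88) = 20·log₁₀(0.2500) = -12.0 dB.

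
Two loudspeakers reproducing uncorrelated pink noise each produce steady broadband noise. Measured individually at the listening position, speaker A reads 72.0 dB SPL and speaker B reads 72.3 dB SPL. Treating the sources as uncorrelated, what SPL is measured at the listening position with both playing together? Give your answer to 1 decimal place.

75.2 dB SPL

Incoherent sources sum as intensities:
L_total = 10·log₁₀(10^(72.0/10) + 10^(72.3/10)) = 10·log₁₀(32830000) = 75.2 dB SPL.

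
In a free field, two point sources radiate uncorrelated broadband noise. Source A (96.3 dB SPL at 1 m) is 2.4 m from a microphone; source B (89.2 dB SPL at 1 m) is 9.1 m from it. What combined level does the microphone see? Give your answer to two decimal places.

At the listener: L_A = 96.3 − 20·log₁₀(2.4) = 88.696 dB; L_B = 89.2 − 20·log₁₀(9.1) = 70.019 dB.
Combined: 10·log₁₀(10^(88.696/10)+10^(70.019/10)) = 88.75 dB SPL.

88.75 dB SPL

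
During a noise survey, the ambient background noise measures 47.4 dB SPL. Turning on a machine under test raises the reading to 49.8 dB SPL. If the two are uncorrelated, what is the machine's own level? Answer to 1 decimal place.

Background correction is a power subtraction:
L_src = 10·log₁₀(10^(49.8/10) − 10^(47.4/10)) = 10·log₁₀(40550) = 46.1 dB SPL.

46.1 dB SPL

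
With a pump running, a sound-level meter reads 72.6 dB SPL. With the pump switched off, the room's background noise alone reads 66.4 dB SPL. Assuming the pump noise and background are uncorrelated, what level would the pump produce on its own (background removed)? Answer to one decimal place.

71.4 dB SPL

Remove the background by subtracting linear intensities:
L_src = 10·log₁₀(10^(72.6/10) − 10^(66.4/10)) = 10·log₁₀(13830000) = 71.4 dB SPL.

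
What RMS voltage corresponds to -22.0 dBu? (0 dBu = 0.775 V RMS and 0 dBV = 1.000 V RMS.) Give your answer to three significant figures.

0.0616 V

V = 0.775 V × 10^(-22.0/20).
= 0.775 × 0.07943 = 0.0616 V.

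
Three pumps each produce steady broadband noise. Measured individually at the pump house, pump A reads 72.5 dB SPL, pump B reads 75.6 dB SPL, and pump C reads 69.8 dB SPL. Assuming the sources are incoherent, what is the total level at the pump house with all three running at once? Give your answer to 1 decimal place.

Add the sources as powers (linear), then convert back to dB:
L_total = 10·log₁₀(10^(72.5/10) + 10^(75.6/10) + 10^(69.8/10)) = 10·log₁₀(63640000) = 78.0 dB SPL.

78.0 dB SPL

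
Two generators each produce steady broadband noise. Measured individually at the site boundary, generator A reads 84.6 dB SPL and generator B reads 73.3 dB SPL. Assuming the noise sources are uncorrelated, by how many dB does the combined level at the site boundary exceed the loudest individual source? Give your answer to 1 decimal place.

0.3 dB

Incoherent sources sum as intensities:
L_total = 10·log₁₀(10^(84.6/10) + 10^(73.3/10)) = 84.91 dB SPL.
Excess over the loudest (84.6 dB): 84.91 − 84.6 = 0.3 dB.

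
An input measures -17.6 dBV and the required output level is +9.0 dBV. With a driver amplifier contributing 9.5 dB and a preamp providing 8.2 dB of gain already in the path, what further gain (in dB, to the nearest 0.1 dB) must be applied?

The required make-up gain is the shortfall in the dB sum.
G = +9.0 − (-17.6) − 9.5 − 8.2 = 8.9 dB.

8.9 dB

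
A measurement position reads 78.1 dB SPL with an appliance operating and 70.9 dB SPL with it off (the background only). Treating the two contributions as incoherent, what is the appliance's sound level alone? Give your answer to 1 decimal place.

Subtract intensities: L_src = 10·log₁₀(10^(L_total/10) − 10^(L_bg/10)).
L_src = 10·log₁₀(10^(78.1/10) − 10^(70.9/10)) = 10·log₁₀(52260000) = 77.2 dB SPL.

77.2 dB SPL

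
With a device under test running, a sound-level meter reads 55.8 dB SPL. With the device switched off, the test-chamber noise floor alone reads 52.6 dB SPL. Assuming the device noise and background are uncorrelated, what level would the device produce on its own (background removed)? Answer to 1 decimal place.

53.0 dB SPL

Subtract intensities: L_src = 10·log₁₀(10^(L_total/10) − 10^(L_bg/10)).
L_src = 10·log₁₀(10^(55.8/10) − 10^(52.6/10)) = 10·log₁₀(198200) = 53.0 dB SPL.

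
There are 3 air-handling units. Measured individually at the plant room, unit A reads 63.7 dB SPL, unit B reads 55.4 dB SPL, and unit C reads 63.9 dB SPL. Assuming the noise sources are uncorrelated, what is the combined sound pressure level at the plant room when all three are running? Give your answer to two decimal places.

Uncorrelated sources add in intensity (power), not in dB.
L_total = 10·log₁₀(10^(63.7/10) + 10^(55.4/10) + 10^(63.9/10)) = 10·log₁₀(5146000) = 67.11 dB SPL.

67.11 dB SPL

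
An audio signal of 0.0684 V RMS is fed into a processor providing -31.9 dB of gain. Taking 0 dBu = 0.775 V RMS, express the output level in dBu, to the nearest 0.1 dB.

Input level: 20·log₁₀(0.0684/0.775) = -21.08 dBu.
Output: -21.08 − 31.9 = -53.0 dBu.

-53.0 dBu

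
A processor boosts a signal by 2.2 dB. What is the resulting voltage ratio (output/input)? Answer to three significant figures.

Voltage ratio = 10^(dB/20).
10^(2.2/20) = 10^(0.1100) = 1.29.

1.29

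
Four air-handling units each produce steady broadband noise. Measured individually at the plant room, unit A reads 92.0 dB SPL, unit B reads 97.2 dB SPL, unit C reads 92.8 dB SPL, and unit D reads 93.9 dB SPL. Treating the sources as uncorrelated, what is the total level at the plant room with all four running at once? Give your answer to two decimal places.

100.49 dB SPL

Add the sources as powers (linear), then convert back to dB:
L_total = 10·log₁₀(10^(92.0/10) + 10^(97.2/10) + 10^(92.8/10) + 10^(93.9/10)) = 10·log₁₀(11193000000) = 100.49 dB SPL.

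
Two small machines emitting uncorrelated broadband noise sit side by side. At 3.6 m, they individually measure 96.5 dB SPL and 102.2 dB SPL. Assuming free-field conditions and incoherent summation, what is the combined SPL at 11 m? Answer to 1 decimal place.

Combined at 3.6 m: 10·log₁₀(10^(96.5/10)+10^(102.2/10)) = 103.24 dB SPL.
Then apply −20·log₁₀(11/3.6) = -9.70 dB → 93.5 dB SPL.

93.5 dB SPL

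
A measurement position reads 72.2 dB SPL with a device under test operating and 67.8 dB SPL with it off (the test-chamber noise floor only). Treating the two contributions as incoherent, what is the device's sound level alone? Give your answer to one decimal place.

Remove the background by subtracting linear intensities:
L_src = 10·log₁₀(10^(72.2/10) − 10^(67.8/10)) = 10·log₁₀(10570000) = 70.2 dB SPL.

70.2 dB SPL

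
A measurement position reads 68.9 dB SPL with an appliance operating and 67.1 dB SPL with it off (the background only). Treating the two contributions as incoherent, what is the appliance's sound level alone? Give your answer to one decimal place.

Subtract intensities: L_src = 10·log₁₀(10^(L_total/10) − 10^(L_bg/10)).
L_src = 10·log₁₀(10^(68.9/10) − 10^(67.1/10)) = 10·log₁₀(2634000) = 64.2 dB SPL.

64.2 dB SPL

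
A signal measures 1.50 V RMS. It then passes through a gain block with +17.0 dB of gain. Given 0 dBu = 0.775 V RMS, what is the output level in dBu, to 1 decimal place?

+22.7 dBu

Input level: 20·log₁₀(1.50/0.775) = 5.74 dBu.
Output: 5.74 + 17.0 = +22.7 dBu.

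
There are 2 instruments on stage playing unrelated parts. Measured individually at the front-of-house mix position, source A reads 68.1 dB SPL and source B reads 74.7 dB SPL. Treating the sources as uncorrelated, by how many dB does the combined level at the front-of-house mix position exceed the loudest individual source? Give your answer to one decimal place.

Uncorrelated sources add in intensity (power), not in dB.
L_total = 10·log₁₀(10^(68.1/10) + 10^(74.7/10)) = 75.56 dB SPL.
Excess over the loudest (74.7 dB): 75.56 − 74.7 = 0.9 dB.

0.9 dB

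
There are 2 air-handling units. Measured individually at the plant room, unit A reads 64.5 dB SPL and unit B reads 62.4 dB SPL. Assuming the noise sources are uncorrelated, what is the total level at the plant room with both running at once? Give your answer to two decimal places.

66.59 dB SPL

Uncorrelated sources add in intensity (power), not in dB.
L_total = 10·log₁₀(10^(64.5/10) + 10^(62.4/10)) = 10·log₁₀(4556000) = 66.59 dB SPL.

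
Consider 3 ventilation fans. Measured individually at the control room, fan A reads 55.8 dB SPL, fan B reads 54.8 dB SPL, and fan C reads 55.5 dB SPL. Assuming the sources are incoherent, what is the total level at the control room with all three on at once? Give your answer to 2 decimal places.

Add the sources as powers (linear), then convert back to dB:
L_total = 10·log₁₀(10^(55.8/10) + 10^(54.8/10) + 10^(55.5/10)) = 10·log₁₀(1037000) = 60.16 dB SPL.

60.16 dB SPL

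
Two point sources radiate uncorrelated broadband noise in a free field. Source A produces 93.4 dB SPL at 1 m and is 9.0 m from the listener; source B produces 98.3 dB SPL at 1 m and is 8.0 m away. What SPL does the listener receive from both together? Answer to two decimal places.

At the listener: L_A = 93.4 − 20·log₁₀(9.0) = 74.315 dB; L_B = 98.3 − 20·log₁₀(8.0) = 80.238 dB.
Combined: 10·log₁₀(10^(74.315/10)+10^(80.238/10)) = 81.23 dB SPL.

81.23 dB SPL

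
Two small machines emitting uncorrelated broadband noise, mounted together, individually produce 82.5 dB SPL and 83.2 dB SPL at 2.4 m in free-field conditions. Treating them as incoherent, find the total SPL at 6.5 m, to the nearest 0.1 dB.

Combined at 2.4 m: 10·log₁₀(10^(82.5/10)+10^(83.2/10)) = 85.87 dB SPL.
Then apply −20·log₁₀(6.5/2.4) = -8.65 dB → 77.2 dB SPL.

77.2 dB SPL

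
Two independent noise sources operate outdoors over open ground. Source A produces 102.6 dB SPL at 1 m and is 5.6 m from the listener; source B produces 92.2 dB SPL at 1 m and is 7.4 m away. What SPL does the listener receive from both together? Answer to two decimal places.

87.86 dB SPL

At the listener: L_A = 102.6 − 20·log₁₀(5.6) = 87.636 dB; L_B = 92.2 − 20·log₁₀(7.4) = 74.815 dB.
Combined: 10·log₁₀(10^(87.636/10)+10^(74.815/10)) = 87.86 dB SPL.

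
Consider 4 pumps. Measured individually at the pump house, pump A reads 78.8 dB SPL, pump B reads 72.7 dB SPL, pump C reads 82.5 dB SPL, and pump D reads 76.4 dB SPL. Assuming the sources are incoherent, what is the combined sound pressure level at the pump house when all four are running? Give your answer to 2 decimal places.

85.00 dB SPL

Incoherent sources sum as intensities:
L_total = 10·log₁₀(10^(78.8/10) + 10^(72.7/10) + 10^(82.5/10) + 10^(76.4/10)) = 10·log₁₀(316000000) = 85.00 dB SPL.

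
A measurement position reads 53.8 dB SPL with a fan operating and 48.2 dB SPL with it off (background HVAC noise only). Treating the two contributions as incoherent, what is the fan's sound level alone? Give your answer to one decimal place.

Background correction is a power subtraction:
L_src = 10·log₁₀(10^(53.8/10) − 10^(48.2/10)) = 10·log₁₀(173800) = 52.4 dB SPL.

52.4 dB SPL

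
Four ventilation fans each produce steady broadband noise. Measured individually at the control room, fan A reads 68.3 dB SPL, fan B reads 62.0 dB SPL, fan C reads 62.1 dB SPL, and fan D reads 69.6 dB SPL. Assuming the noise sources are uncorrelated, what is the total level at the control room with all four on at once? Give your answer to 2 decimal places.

Add the sources as powers (linear), then convert back to dB:
L_total = 10·log₁₀(10^(68.3/10) + 10^(62.0/10) + 10^(62.1/10) + 10^(69.6/10)) = 10·log₁₀(19090000) = 72.81 dB SPL.

72.81 dB SPL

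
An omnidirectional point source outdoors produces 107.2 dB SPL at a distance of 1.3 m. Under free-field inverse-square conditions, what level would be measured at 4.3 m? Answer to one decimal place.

For a point source in a free field, ΔL = −20·log₁₀(d₂/d₁).
ΔL = −20·log₁₀(4.3/1.3) = -10.39 dB, so L₂ = 107.2 + (-10.39) = 96.8 dB SPL.

96.8 dB SPL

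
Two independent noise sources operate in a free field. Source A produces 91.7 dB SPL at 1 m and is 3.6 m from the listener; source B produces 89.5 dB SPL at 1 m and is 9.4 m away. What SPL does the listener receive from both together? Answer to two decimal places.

At the listener: L_A = 91.7 − 20·log₁₀(3.6) = 80.574 dB; L_B = 89.5 − 20·log₁₀(9.4) = 70.037 dB.
Combined: 10·log₁₀(10^(80.574/10)+10^(70.037/10)) = 80.94 dB SPL.

80.94 dB SPL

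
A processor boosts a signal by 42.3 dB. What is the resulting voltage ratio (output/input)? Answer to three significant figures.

130

Voltage ratio = 10^(dB/20).
10^(42.3/20) = 10^(2.115) = 130.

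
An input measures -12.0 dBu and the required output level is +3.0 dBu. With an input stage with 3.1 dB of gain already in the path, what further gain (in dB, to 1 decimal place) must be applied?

11.9 dB

The required make-up gain is the shortfall in the dB sum.
G = +3.0 − (-12.0) − 3.1 = 11.9 dB.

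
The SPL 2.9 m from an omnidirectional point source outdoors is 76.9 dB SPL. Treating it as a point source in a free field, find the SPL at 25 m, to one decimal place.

Inverse-square spreading gives ΔL = −20·log₁₀(d₂/d₁).
ΔL = −20·log₁₀(25/2.9) = -18.71 dB, so L₂ = 76.9 + (-18.71) = 58.2 dB SPL.

58.2 dB SPL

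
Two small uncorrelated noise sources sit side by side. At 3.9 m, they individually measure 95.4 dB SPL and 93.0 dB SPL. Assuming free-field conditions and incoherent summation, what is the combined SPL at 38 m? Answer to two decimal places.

Combined at 3.9 m: 10·log₁₀(10^(95.4/10)+10^(93.0/10)) = 97.374 dB SPL.
Then apply −20·log₁₀(38/3.9) = -19.774 dB → 77.60 dB SPL.

77.60 dB SPL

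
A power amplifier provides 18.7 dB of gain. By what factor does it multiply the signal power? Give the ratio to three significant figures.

Power ratio = 10^(dB/10).
10^(18.7/10) = 10^(1.870) = 74.1.

74.1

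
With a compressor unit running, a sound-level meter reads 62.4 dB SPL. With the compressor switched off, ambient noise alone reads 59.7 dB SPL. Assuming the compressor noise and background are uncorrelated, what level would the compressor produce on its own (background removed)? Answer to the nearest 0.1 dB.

59.1 dB SPL

Background correction is a power subtraction:
L_src = 10·log₁₀(10^(62.4/10) − 10^(59.7/10)) = 10·log₁₀(804500) = 59.1 dB SPL.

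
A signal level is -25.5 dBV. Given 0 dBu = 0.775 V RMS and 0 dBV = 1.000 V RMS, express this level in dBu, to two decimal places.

-23.29 dBu

The offset between the scales is 20·log₁₀(0.775/1.000) = −2.214 dB.
So dBu = -25.5 + 2.214 = -23.29 dBu.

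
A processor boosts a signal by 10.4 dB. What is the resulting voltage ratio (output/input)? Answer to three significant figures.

3.31

Voltage ratio = 10^(dB/20).
10^(10.4/20) = 10^(0.5200) = 3.31.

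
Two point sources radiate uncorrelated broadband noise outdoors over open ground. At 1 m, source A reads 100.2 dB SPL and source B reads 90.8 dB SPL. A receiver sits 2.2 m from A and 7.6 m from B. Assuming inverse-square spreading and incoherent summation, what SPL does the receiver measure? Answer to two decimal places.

93.39 dB SPL

At the listener: L_A = 100.2 − 20·log₁₀(2.2) = 93.352 dB; L_B = 90.8 − 20·log₁₀(7.6) = 73.184 dB.
Combined: 10·log₁₀(10^(93.352/10)+10^(73.184/10)) = 93.39 dB SPL.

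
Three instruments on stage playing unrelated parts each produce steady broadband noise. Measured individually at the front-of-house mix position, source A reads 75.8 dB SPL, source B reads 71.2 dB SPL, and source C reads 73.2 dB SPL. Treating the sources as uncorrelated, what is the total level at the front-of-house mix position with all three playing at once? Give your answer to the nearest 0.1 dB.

Uncorrelated sources add in intensity (power), not in dB.
L_total = 10·log₁₀(10^(75.8/10) + 10^(71.2/10) + 10^(73.2/10)) = 10·log₁₀(72090000) = 78.6 dB SPL.

78.6 dB SPL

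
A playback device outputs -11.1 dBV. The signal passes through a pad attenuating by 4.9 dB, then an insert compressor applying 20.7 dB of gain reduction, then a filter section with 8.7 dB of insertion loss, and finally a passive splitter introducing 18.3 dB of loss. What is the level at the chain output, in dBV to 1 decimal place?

In dB, series stages simply add:
-11.1 − 4.9 − 20.7 − 8.7 − 18.3 = -63.7 dBV.

-63.7 dBV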